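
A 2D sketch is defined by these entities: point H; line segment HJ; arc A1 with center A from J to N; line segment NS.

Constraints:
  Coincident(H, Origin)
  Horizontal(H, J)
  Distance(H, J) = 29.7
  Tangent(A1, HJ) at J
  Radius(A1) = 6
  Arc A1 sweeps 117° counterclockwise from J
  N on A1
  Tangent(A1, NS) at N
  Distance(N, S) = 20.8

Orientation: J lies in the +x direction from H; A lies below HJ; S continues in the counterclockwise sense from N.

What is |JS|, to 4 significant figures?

27.56

On A1, J sits at bearing 90° from A; a 117° counterclockwise sweep puts N at bearing 207°, so N = A + 6.0·(cos 207°, sin 207°) = (24.35, -8.724). Tangency of A1 to NS means the radius AN is perpendicular to NS, so NS runs along (−sin 207°, cos 207°); with |NS| = 20.8, S = (33.80, -27.26). Then |JS| = |S − J| = 27.56.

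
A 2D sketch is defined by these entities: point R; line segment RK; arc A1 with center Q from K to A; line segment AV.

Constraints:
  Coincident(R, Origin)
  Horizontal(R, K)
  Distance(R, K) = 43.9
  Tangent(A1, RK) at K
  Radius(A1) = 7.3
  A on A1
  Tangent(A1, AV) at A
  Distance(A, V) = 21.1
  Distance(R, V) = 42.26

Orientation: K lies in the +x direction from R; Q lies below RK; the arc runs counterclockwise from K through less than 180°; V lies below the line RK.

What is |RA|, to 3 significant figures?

37.2

R is at the origin; R and K share the same y with |RK| = 43.9 and K on the +x side, so K = (43.9, 0.00). A1 meets RK tangentially, so QK is at right angles to RK, so Q = K + (0, -7.3) = (43.9, -7.30). Since QA ⟂ AV (tangency), |QV| = √(7.3² + 21.1²) = 22.3 regardless of where A sits on A1. So V lies on both circle(R, 42.26) and circle(Q, 22.3); the below-RK intersection is V = (32.8, -26.7). A is the foot of the tangent from V: A = (36.7, -5.94).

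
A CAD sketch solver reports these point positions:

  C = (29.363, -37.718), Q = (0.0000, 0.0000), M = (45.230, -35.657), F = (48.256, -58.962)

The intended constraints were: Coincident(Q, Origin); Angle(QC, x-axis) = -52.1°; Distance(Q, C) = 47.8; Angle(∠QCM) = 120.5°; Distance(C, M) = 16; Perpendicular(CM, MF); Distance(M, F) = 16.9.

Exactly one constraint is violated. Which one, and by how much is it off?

Distance(M, F) = 16.9 — off by 6.60.

Q = (0.00, 0.00) ✓; QC at -52.10° ✓; |QC| = 47.80 ✓; ∠QCM = 120.5° ✓; |CM| = 16.00 ✓; ∠(CM, MF) = 90.00° ✓; |MF| = 23.50 ✗.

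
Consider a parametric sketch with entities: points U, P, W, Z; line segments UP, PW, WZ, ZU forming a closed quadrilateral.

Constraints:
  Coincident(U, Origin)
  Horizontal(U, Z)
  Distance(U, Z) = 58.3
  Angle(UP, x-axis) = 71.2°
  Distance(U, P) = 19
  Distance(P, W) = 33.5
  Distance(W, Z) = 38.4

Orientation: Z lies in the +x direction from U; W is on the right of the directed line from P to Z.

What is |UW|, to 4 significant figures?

24.65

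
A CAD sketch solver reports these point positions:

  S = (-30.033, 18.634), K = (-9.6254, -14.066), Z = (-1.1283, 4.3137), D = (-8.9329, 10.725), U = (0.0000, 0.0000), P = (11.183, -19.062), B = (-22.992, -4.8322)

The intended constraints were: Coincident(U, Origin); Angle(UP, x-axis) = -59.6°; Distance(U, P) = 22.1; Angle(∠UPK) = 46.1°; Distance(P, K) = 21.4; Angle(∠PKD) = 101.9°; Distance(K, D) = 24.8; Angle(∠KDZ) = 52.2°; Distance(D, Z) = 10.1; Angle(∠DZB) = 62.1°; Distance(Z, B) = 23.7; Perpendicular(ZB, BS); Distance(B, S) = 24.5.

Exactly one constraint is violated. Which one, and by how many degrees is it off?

Perpendicular(ZB, BS) — off by 6.00°.

U = (0.00, 0.00) ✓; UP at -59.60° ✓; |UP| = 22.10 ✓; ∠UPK = 46.10° ✓; |PK| = 21.40 ✓; ∠PKD = 101.9° ✓; |KD| = 24.80 ✓; ∠KDZ = 52.20° ✓; |DZ| = 10.10 ✓; ∠DZB = 62.10° ✓; |ZB| = 23.70 ✓; ∠(ZB, BS) = 96.00° ✗; |BS| = 24.50 ✓.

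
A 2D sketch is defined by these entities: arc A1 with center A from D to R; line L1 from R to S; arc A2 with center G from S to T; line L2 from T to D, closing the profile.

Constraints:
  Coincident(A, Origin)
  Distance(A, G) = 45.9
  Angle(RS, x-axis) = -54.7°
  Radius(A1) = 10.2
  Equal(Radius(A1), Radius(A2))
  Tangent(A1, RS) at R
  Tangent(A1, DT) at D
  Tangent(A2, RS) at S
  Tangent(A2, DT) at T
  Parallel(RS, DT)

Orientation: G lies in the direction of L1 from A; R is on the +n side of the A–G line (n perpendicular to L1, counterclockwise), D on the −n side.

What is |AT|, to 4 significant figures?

47.02

Tangency of A1 to both parallel lines with radius 10.2 puts R and D at A ± 10.2·n: R = (8.325, 5.894), D = (-8.325, -5.894). Equal radii place S and T the same way about G: S = G + 10.2·n = (34.85, -31.57), T = G − 10.2·n = (18.20, -43.35). Then |AT| = |T − A| = 47.02.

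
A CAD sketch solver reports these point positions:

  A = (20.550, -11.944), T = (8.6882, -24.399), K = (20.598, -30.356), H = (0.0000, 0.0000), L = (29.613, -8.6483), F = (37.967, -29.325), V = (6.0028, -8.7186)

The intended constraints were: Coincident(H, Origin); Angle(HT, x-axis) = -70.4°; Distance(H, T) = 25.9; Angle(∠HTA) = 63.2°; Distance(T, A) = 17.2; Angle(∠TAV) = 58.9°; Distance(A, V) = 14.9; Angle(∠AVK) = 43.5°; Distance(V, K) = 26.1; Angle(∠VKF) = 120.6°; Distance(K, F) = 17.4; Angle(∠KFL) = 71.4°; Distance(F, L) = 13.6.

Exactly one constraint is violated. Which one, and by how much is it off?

Distance(F, L) = 13.6 — off by 8.70.

H = (0.00, 0.00) ✓; HT at -70.40° ✓; |HT| = 25.90 ✓; ∠HTA = 63.20° ✓; |TA| = 17.20 ✓; ∠TAV = 58.90° ✓; |AV| = 14.90 ✓; ∠AVK = 43.50° ✓; |VK| = 26.10 ✓; ∠VKF = 120.6° ✓; |KF| = 17.40 ✓; ∠KFL = 71.40° ✓; |FL| = 22.30 ✗.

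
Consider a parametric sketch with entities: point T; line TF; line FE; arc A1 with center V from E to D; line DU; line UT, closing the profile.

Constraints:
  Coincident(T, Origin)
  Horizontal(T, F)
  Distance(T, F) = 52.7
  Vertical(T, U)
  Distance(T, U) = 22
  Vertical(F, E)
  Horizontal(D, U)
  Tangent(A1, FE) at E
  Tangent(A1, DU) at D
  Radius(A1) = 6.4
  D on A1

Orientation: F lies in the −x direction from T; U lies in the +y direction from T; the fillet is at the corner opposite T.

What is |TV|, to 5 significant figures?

48.857

T is at the origin; T and F share the same y with |TF| = 52.7 and F on the −x side, so F = (-52.700, 0.0000). T and U share the same x with |TU| = 22.0 and U on the +y side, so U = (0.0000, 22.000). The virtual corner opposite T is at (-52.700, 22.000). The tangent condition forces VE to be normal to FE and the tangent condition forces VD to be normal to DU, with radius 6.4, so the center V sits 6.4 in from both sides at V = (-46.300, 15.600). Then |TV| = |V − T| = 48.857.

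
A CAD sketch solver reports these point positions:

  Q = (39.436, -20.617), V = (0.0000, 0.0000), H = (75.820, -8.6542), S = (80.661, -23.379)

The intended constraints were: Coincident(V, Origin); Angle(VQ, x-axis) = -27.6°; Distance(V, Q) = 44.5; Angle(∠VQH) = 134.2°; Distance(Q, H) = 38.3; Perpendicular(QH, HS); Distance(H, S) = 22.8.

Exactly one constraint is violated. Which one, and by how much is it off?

Distance(H, S) = 22.8 — off by 7.30.

V = (0.00, 0.00) ✓; VQ at -27.60° ✓; |VQ| = 44.50 ✓; ∠VQH = 134.2° ✓; |QH| = 38.30 ✓; ∠(QH, HS) = 90.00° ✓; |HS| = 15.50 ✗.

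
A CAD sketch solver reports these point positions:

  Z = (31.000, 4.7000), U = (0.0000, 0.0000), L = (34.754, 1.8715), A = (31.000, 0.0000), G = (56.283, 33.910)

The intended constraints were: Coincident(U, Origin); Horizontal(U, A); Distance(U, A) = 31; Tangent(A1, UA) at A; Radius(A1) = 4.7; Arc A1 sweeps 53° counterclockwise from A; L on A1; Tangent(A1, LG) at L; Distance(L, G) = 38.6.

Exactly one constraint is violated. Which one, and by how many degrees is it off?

Tangent(A1, LG) at L — off by 3.10°.

U = (0.00, 0.00) ✓; U.y = 0.00, A.y = 0.00 ✓; |UA| = 31.00 ✓; ∠(ZA, AU) = 90.00° ✓; |ZA| = 4.700 ✓; bearing(Z→L) − bearing(Z→A) = 53.00° ✓; |ZL| = 4.700 ✓; ∠(ZL, LG) = 86.90° ✗; |LG| = 38.60 ✓.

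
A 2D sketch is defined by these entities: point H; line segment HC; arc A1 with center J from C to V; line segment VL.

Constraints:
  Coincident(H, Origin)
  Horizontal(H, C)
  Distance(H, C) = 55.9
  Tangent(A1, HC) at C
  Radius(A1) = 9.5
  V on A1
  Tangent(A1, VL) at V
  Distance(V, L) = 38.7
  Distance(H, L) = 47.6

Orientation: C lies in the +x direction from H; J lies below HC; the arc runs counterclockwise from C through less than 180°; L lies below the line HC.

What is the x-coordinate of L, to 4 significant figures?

28.32

H is at the origin; HC is horizontal with |HC| = 55.9 and C on the +x side, so C = (55.90, 0.000). The tangent condition forces JC to be normal to HC, so J = C + (0, -9.5) = (55.90, -9.500). Since JV ⟂ VL (tangency), |JL| = √(9.5² + 38.7²) = 39.85 regardless of where V sits on A1. So L lies on both circle(H, 47.6) and circle(J, 39.85); the below-HC intersection is L = (28.32, -38.26). V is the foot of the tangent from L: V = (47.67, -4.749).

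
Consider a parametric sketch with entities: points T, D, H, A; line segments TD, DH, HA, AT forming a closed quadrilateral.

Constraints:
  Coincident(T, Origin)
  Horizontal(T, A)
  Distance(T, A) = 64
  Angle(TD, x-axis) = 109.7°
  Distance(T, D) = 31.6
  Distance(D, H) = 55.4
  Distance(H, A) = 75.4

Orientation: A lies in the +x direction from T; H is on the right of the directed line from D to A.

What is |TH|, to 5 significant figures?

26.454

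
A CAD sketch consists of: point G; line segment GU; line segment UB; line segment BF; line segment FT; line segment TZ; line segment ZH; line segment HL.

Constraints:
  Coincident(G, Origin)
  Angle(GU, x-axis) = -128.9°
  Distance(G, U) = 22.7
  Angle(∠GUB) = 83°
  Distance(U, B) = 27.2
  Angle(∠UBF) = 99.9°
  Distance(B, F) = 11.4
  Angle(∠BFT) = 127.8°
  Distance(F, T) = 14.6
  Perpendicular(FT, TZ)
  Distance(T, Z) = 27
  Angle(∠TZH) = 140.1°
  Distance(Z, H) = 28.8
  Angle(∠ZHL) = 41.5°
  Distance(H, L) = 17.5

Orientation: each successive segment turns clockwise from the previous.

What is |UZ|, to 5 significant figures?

3.9096

G is at the origin; GU runs at -128.9° with length 22.7, so U = (-14.255, -17.666). ∠GUB = 83.0° gives UB at 134.10° from the x-axis; with |UB| = 27.2, B = (-33.184, 1.8669). ∠UBF = 99.9° gives BF at 54.000° from the x-axis; with |BF| = 11.4, F = (-26.483, 11.090). ∠BFT = 127.8° gives FT at 1.8000° from the x-axis; with |FT| = 14.6, T = (-11.890, 11.548). FT is perpendicular to TZ, so TZ runs at -88.200°; with |TZ| = 27.0, Z = (-11.042, -15.438). Then |UZ| = |Z − U| = 3.9096.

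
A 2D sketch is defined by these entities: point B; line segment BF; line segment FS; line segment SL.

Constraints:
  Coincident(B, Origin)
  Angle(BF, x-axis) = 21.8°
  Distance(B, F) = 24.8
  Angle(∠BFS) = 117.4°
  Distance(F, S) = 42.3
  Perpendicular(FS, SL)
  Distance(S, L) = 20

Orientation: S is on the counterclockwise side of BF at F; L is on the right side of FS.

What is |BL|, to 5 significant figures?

68.195

∠BFS = 117.4°, so FS runs at 21.8° + (180° − 117.4°) = 84.400° from the x-axis; with |FS| = 42.3, S = F + 42.3·(cos 84.400°, sin 84.400°) = (27.154, 51.308). The perpendicularity gives SL at right angles to FS; with |SL| = 20.0 on the right of FS, L = S + 20.0·(0.99523, -0.097583) = (47.059, 49.356). Then |BL| = |L − B| = 68.195.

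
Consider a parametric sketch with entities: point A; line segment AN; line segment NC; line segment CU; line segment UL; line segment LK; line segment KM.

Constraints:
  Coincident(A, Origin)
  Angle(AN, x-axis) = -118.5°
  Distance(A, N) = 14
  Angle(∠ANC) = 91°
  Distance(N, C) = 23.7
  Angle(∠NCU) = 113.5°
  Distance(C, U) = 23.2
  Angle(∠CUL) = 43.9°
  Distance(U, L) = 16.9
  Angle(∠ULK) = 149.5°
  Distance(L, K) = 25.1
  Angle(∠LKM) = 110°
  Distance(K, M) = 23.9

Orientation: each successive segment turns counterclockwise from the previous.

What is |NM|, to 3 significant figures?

29.6

A is at the origin; AN runs at -118.5° with length 14.0, so N = (-6.68, -12.3). ∠ANC = 91.0° gives NC at -29.5° from the x-axis; with |NC| = 23.7, C = (13.9, -24.0). ∠NCU = 113.5° gives CU at 37.0° from the x-axis; with |CU| = 23.2, U = (32.5, -10.0). ∠CUL = 43.9° gives UL at 173° from the x-axis; with |UL| = 16.9, L = (15.7, -7.98). ∠ULK = 149.5° gives LK at -156° from the x-axis; with |LK| = 25.1, K = (-7.30, -18.0). ∠LKM = 110.0° gives KM at -86.4° from the x-axis; with |KM| = 23.9, M = (-5.80, -41.9). Then |NM| = |M − N| = 29.6.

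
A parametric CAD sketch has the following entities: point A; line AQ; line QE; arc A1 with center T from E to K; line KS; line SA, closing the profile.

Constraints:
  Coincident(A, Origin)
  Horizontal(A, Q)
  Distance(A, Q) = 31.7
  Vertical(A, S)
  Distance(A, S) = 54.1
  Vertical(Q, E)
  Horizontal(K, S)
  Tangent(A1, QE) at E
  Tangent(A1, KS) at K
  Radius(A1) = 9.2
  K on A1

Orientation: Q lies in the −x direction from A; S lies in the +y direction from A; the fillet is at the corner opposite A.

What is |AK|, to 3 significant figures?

58.6

A is at the origin; AQ is horizontal with |AQ| = 31.7 and Q on the −x side, so Q = (-31.7, 0.00). AS is vertical with |AS| = 54.1 and S on the +y side, so S = (0.00, 54.1). The virtual corner opposite A is at (-31.7, 54.1). The tangent condition forces TE to be normal to QE and since A1 is tangent to KS there, TK ⟂ KS, with radius 9.2, so the center T sits 9.2 in from both sides at T = (-22.5, 44.9). That places the tangent points at E = (-31.7, 44.9) on QE and K = (-22.5, 54.1) on KS. Then |AK| = |K − A| = 58.6.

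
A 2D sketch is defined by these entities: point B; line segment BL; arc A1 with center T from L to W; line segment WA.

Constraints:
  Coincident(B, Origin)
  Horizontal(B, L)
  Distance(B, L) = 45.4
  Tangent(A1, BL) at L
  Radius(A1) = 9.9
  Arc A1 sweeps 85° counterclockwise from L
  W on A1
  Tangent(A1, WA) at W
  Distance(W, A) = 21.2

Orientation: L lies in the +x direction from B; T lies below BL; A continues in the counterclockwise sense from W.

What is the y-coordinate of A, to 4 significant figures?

-30.16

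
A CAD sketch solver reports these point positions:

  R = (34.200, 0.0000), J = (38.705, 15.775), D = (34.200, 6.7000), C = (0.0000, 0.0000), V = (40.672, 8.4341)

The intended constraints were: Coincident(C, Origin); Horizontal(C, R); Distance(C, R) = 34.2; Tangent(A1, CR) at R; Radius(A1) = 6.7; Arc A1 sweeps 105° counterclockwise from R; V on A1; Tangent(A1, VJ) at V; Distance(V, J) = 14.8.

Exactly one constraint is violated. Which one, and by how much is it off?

Distance(V, J) = 14.8 — off by 7.20.

C = (0.00, 0.00) ✓; C.y = 0.00, R.y = 0.00 ✓; |CR| = 34.20 ✓; ∠(DR, RC) = 90.00° ✓; |DR| = 6.700 ✓; bearing(D→V) − bearing(D→R) = 105.0° ✓; |DV| = 6.700 ✓; ∠(DV, VJ) = 90.00° ✓; |VJ| = 7.600 ✗.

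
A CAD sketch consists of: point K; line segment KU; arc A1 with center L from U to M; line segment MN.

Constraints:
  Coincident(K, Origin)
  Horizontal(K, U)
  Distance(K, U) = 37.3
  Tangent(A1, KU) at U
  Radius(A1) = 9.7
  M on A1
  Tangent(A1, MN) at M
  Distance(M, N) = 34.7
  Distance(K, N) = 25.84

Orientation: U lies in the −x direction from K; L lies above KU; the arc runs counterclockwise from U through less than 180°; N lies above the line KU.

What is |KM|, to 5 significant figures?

30.979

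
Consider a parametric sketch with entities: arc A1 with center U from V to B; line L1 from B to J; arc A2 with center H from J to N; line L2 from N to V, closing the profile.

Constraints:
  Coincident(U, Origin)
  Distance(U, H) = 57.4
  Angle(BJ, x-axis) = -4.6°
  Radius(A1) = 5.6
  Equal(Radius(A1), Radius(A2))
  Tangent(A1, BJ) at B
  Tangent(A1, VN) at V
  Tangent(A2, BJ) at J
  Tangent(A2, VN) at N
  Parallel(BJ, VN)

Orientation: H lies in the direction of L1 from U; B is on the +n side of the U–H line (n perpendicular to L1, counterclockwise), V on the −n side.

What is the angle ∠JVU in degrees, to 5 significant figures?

78.959°

The slot axis is L1's direction at -4.6°, so u = (cos -4.6°, sin -4.6°) = (0.99678, -0.080199) and n = (−sin -4.6°, cos -4.6°) = (0.080199, 0.99678). U is at the origin and H lies 57.4 along u from U, so H = 57.4·u = (57.215, -4.6034). Tangency of A1 to both parallel lines with radius 5.6 puts B and V at U ± 5.6·n: B = (0.44911, 5.5820), V = (-0.44911, -5.5820). Equal radii place J and N the same way about H: J = H + 5.6·n = (57.664, 0.97854), N = H − 5.6·n = (56.766, -10.185). Then cos ∠JVU = VJ·VU / (|VJ||VU|), giving 78.959°.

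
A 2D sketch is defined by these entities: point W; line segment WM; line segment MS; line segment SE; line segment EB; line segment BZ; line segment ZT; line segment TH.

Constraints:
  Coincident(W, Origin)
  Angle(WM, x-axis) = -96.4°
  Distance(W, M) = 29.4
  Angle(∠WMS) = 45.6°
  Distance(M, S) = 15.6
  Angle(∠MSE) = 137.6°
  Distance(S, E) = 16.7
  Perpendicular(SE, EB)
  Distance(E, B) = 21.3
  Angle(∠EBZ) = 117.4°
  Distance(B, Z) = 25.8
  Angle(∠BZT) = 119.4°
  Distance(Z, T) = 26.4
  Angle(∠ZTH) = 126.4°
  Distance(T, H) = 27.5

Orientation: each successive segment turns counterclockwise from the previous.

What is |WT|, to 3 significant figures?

46.6

∠EBZ = 117.4° gives BZ at -127° from the x-axis; with |BZ| = 25.8, Z = (-24.7, -20.2). ∠BZT = 119.4° gives ZT at -66.4° from the x-axis; with |ZT| = 26.4, T = (-14.2, -44.4). Then |WT| = |T − W| = 46.6.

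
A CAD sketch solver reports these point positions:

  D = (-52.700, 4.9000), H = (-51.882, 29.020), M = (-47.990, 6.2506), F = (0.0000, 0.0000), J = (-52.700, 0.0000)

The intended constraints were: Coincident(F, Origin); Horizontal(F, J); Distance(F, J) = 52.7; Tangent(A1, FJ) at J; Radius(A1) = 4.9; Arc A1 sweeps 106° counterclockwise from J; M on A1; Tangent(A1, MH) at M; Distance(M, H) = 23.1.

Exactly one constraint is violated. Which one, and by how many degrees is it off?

Tangent(A1, MH) at M — off by 6.30°.

F = (0.00, 0.00) ✓; F.y = 0.00, J.y = 0.00 ✓; |FJ| = 52.70 ✓; ∠(DJ, JF) = 90.00° ✓; |DJ| = 4.900 ✓; bearing(D→M) − bearing(D→J) = 106.0° ✓; |DM| = 4.900 ✓; ∠(DM, MH) = 96.30° ✗; |MH| = 23.10 ✓.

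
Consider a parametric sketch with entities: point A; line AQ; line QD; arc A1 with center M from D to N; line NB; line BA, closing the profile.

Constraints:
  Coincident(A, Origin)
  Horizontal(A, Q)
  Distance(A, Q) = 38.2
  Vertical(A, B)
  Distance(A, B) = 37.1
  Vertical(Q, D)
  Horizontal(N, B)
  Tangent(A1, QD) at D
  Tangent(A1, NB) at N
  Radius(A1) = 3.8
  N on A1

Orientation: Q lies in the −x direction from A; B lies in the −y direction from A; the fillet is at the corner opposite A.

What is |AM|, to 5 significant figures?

47.877

A is at the origin; AQ is horizontal with |AQ| = 38.2 and Q on the −x side, so Q = (-38.200, 0.0000). A and B share the same x with |AB| = 37.1 and B on the −y side, so B = (0.0000, -37.100). The virtual corner opposite A is at (-38.200, -37.100). Since A1 is tangent to QD there, MD ⟂ QD and tangency of A1 to NB means the radius MN is perpendicular to NB, with radius 3.8, so the center M sits 3.8 in from both sides at M = (-34.400, -33.300). Then |AM| = |M − A| = 47.877.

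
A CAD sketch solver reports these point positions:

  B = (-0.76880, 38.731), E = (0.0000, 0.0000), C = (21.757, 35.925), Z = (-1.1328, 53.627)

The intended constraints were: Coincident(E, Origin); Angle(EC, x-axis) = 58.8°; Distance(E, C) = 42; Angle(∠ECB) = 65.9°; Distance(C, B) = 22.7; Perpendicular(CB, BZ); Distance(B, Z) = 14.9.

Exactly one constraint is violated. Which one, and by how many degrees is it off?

Perpendicular(CB, BZ) — off by 8.50°.

E = (0.00, 0.00) ✓; EC at 58.80° ✓; |EC| = 42.00 ✓; ∠ECB = 65.90° ✓; |CB| = 22.70 ✓; ∠(CB, BZ) = 81.50° ✗; |BZ| = 14.90 ✓.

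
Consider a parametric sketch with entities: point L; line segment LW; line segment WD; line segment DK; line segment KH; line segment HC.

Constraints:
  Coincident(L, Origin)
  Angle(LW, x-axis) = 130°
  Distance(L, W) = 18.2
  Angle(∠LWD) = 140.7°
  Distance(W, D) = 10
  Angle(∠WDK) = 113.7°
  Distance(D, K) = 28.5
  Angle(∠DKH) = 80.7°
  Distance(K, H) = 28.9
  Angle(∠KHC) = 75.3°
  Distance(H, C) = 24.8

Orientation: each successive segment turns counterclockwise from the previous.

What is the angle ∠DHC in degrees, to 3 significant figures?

26.1°

L is at the origin; LW runs at 130.0° with length 18.2, so W = (-11.7, 13.9). ∠LWD = 140.7° gives WD at 169° from the x-axis; with |WD| = 10.0, D = (-21.5, 15.8). ∠WDK = 113.7° gives DK at -124° from the x-axis; with |DK| = 28.5, K = (-37.6, -7.72). ∠DKH = 80.7° gives KH at -25.1° from the x-axis; with |KH| = 28.9, H = (-11.5, -20.0). ∠KHC = 75.3° gives HC at 79.6° from the x-axis; with |HC| = 24.8, C = (-6.98, 4.42). Then cos ∠DHC = HD·HC / (|HD||HC|), giving 26.1°.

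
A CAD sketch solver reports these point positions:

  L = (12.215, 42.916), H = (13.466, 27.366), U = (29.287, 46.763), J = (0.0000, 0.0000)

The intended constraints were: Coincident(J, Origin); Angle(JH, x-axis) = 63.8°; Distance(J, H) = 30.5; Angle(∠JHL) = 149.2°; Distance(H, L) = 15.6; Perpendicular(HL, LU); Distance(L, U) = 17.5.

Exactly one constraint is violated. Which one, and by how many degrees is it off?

Perpendicular(HL, LU) — off by 8.10°.

J = (0.00, 0.00) ✓; JH at 63.80° ✓; |JH| = 30.50 ✓; ∠JHL = 149.2° ✓; |HL| = 15.60 ✓; ∠(HL, LU) = 81.90° ✗; |LU| = 17.50 ✓.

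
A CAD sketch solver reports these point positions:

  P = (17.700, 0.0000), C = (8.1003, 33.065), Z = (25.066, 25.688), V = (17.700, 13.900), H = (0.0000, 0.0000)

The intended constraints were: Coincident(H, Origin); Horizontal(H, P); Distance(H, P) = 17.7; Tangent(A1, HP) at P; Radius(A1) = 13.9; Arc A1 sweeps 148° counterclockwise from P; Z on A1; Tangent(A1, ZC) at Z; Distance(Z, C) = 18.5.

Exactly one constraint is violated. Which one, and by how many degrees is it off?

Tangent(A1, ZC) at Z — off by 8.50°.

H = (0.00, 0.00) ✓; H.y = 0.00, P.y = 0.00 ✓; |HP| = 17.70 ✓; ∠(VP, PH) = 90.00° ✓; |VP| = 13.90 ✓; bearing(V→Z) − bearing(V→P) = 148.0° ✓; |VZ| = 13.90 ✓; ∠(VZ, ZC) = 81.50° ✗; |ZC| = 18.50 ✓.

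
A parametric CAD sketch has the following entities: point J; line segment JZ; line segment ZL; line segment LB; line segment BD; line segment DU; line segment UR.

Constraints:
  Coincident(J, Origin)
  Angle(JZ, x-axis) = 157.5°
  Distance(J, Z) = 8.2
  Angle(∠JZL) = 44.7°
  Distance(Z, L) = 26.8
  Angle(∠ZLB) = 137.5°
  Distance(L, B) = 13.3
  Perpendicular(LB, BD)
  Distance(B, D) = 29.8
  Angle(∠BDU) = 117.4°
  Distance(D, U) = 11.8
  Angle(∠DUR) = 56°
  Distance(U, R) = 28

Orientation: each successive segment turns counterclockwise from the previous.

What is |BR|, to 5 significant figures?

10.377

J is at the origin; JZ runs at 157.5° with length 8.2, so Z = (-7.5758, 3.1380). ∠JZL = 44.7° gives ZL at -67.200° from the x-axis; with |ZL| = 26.8, L = (2.8096, -21.568). ∠ZLB = 137.5° gives LB at -24.700° from the x-axis; with |LB| = 13.3, B = (14.893, -27.126). LB is perpendicular to BD, so BD runs at 65.300°; with |BD| = 29.8, D = (27.345, -0.052017). ∠BDU = 117.4° gives DU at 127.90° from the x-axis; with |DU| = 11.8, U = (20.097, 9.2592). ∠DUR = 56.0° gives UR at -108.10° from the x-axis; with |UR| = 28.0, R = (11.398, -17.355). Then |BR| = |R − B| = 10.377.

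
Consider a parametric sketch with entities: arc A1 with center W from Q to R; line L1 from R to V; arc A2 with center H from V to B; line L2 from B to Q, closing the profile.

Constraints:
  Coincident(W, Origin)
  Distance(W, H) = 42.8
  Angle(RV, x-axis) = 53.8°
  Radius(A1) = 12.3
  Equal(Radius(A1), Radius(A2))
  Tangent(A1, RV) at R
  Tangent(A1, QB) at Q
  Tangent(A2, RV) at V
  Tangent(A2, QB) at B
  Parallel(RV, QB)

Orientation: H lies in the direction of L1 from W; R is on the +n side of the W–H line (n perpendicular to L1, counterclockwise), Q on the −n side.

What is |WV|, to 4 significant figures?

44.53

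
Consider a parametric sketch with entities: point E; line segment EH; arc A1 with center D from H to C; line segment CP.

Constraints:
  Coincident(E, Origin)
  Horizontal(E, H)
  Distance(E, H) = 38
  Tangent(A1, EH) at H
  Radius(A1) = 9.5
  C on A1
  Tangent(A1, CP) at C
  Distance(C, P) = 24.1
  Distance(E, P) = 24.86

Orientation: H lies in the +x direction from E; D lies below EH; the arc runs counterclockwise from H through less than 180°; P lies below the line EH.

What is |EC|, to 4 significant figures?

31.30

E is at the origin; E and H share the same y with |EH| = 38.0 and H on the +x side, so H = (38.00, 0.000). Tangency of A1 to EH means the radius DH is perpendicular to EH, so D = H + (0, -9.5) = (38.00, -9.500). Since DC ⟂ CP (tangency), |DP| = √(9.5² + 24.1²) = 25.90 regardless of where C sits on A1. So P lies on both circle(E, 24.86) and circle(D, 25.90); the below-EH intersection is P = (14.43, -20.24). C is the foot of the tangent from P: C = (31.16, -2.903).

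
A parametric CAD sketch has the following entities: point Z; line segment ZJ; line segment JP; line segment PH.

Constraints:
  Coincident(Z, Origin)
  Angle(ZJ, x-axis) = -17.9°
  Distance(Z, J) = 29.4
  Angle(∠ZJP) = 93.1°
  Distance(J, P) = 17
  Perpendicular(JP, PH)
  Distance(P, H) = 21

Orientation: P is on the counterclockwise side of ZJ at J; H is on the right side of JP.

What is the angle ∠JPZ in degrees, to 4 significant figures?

57.66°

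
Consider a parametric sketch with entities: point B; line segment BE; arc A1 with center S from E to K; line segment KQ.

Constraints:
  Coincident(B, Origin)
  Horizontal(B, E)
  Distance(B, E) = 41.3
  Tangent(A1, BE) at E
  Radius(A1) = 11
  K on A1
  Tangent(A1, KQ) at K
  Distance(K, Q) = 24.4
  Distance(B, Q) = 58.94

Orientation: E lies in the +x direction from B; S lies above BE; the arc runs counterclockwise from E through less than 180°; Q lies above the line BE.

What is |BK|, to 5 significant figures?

53.740

Checks: |SK| = 11.00 ✓; ∠(SK, KQ) = 90.00° ✓; |KQ| = 24.40 ✓; |BQ| = 58.94 ✓.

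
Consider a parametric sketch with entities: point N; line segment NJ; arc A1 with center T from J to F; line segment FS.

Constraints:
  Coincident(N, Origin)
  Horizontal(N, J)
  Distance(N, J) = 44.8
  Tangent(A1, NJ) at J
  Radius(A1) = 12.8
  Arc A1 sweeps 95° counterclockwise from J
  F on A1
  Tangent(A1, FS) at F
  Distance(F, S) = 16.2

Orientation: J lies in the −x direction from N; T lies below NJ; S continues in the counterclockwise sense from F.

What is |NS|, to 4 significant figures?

63.68

N is at the origin; N and J share the same y with |NJ| = 44.8 and J on the −x side, so J = (-44.80, 0.000). A1 meets NJ tangentially, so TJ is at right angles to NJ, so T = J + (0, -12.8) = (-44.80, -12.80). On A1, J sits at bearing 90° from T; a 95° counterclockwise sweep puts F at bearing 185°, so F = T + 12.8·(cos 185°, sin 185°) = (-57.55, -13.92). Tangency of A1 to FS means the radius TF is perpendicular to FS, so FS runs along (−sin 185°, cos 185°); with |FS| = 16.2, S = (-56.14, -30.05). Then |NS| = |S − N| = 63.68.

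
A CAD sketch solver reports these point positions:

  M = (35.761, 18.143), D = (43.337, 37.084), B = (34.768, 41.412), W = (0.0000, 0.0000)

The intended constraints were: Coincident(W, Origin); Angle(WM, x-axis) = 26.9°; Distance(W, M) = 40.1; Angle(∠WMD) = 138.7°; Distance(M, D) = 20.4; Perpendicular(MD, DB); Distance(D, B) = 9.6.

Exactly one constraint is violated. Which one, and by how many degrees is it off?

Perpendicular(MD, DB) — off by 5.00°.

W = (0.00, 0.00) ✓; WM at 26.90° ✓; |WM| = 40.10 ✓; ∠WMD = 138.7° ✓; |MD| = 20.40 ✓; ∠(MD, DB) = 85.00° ✗; |DB| = 9.600 ✓.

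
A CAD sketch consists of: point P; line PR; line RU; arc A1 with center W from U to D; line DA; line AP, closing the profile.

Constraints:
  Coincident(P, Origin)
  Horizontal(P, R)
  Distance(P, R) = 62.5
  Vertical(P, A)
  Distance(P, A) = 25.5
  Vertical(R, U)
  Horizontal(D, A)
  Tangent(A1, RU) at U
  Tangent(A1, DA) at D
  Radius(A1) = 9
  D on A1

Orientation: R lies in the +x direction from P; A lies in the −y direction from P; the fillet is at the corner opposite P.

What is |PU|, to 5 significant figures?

64.641

P is at the origin; PR is horizontal with |PR| = 62.5 and R on the +x side, so R = (62.500, 0.0000). P and A share the same x with |PA| = 25.5 and A on the −y side, so A = (0.0000, -25.500). The virtual corner opposite P is at (62.500, -25.500). Tangency of A1 to RU means the radius WU is perpendicular to RU and since A1 is tangent to DA there, WD ⟂ DA, with radius 9.0, so the center W sits 9.0 in from both sides at W = (53.500, -16.500). That places the tangent points at U = (62.500, -16.500) on RU and D = (53.500, -25.500) on DA. Then |PU| = |U − P| = 64.641.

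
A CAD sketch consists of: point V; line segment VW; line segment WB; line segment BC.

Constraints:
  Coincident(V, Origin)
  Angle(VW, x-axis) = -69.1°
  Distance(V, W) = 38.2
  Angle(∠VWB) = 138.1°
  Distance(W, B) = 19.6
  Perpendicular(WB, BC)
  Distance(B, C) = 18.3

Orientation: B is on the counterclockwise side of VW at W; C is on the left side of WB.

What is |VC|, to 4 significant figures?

48.57

V is at the origin; VW runs at -69.1° with length 38.2, so W = 38.2·(cos -69.1°, sin -69.1°) = (13.63, -35.69). ∠VWB = 138.1°, so WB runs at -69.1° + (180° − 138.1°) = -27.20° from the x-axis; with |WB| = 19.6, B = W + 19.6·(cos -27.20°, sin -27.20°) = (31.06, -44.65). The perpendicularity gives BC at right angles to WB; with |BC| = 18.3 on the left of WB, C = B + 18.3·(0.4571, 0.8894) = (39.42, -28.37). Then |VC| = |C − V| = 48.57.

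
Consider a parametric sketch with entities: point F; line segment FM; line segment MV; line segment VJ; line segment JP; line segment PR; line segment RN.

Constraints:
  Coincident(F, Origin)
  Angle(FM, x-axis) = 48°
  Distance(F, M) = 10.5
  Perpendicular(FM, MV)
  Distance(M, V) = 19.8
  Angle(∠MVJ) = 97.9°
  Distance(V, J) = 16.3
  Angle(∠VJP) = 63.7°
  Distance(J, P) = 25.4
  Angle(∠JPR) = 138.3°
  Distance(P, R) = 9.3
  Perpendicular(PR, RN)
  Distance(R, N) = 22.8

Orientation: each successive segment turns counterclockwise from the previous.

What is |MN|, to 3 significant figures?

17.3

∠JPR = 138.3° gives PR at 18.1° from the x-axis; with |PR| = 9.3, R = (12.0, 3.27). PR ⟂ RN, so RN runs at 108°; with |RN| = 22.8, N = (4.88, 24.9). Then |MN| = |N − M| = 17.3.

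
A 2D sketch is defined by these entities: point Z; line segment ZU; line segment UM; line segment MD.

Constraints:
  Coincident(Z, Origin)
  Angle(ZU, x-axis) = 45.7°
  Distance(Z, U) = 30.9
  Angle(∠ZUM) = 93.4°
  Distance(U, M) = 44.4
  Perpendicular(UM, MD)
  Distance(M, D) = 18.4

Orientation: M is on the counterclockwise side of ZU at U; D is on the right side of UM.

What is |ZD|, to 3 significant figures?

67.5

∠ZUM = 93.4°, so UM runs at 45.7° + (180° − 93.4°) = 132° from the x-axis; with |UM| = 44.4, M = U + 44.4·(cos 132°, sin 132°) = (-8.30, 55.0). UM ⟂ MD; with |MD| = 18.4 on the right of UM, D = M + 18.4·(0.740, 0.673) = (5.31, 67.3). Then |ZD| = |D − Z| = 67.5.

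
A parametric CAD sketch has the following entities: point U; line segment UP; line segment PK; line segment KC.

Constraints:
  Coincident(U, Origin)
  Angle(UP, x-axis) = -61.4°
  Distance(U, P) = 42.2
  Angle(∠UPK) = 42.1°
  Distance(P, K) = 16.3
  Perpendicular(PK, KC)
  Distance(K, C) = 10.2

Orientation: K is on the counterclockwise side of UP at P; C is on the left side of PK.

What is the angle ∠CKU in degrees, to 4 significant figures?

27.95°

U is at the origin; UP runs at -61.4° with length 42.2, so P = 42.2·(cos -61.4°, sin -61.4°) = (20.20, -37.05). ∠UPK = 42.1°, so PK runs at -61.4° + (180° − 42.1°) = 76.50° from the x-axis; with |PK| = 16.3, K = P + 16.3·(cos 76.50°, sin 76.50°) = (24.01, -21.20). The perpendicularity gives KC at right angles to PK; with |KC| = 10.2 on the left of PK, C = K + 10.2·(-0.9724, 0.2334) = (14.09, -18.82). Then cos ∠CKU = KC·KU / (|KC||KU|), giving 27.95°.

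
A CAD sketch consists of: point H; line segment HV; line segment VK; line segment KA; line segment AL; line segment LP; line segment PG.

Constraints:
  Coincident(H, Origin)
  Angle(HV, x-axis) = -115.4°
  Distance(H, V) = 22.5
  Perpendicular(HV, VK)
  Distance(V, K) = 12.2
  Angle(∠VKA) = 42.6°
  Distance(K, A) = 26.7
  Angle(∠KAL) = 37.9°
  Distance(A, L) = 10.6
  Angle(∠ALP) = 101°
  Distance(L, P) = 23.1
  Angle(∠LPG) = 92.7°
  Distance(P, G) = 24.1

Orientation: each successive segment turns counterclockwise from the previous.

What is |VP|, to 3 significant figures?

18.7

∠KAL = 37.9° gives AL at -106° from the x-axis; with |AL| = 10.6, L = (-11.5, -11.0). ∠ALP = 101.0° gives LP at -26.9° from the x-axis; with |LP| = 23.1, P = (9.06, -21.4). Then |VP| = |P − V| = 18.7.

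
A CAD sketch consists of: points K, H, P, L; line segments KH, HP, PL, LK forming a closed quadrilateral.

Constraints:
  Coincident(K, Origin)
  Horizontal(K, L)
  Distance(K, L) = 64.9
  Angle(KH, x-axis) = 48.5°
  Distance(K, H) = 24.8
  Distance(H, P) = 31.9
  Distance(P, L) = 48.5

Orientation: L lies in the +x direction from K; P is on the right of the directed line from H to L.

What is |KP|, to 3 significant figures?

22.6

Checks: |HP| = 31.90 ✓; |PL| = 48.50 ✓.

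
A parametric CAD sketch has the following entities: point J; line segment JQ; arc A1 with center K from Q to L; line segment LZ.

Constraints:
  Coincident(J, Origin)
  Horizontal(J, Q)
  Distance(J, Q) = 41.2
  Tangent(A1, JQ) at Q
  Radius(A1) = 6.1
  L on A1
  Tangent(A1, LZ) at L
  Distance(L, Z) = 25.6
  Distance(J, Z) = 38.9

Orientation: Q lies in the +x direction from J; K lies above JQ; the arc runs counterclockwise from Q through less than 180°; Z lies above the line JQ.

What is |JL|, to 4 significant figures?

46.60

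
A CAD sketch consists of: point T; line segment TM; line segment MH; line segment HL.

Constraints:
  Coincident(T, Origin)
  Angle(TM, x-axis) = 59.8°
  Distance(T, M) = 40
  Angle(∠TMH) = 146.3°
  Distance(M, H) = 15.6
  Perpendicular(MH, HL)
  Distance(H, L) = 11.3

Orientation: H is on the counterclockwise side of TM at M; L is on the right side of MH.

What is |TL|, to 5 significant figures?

59.253

T is at the origin; TM runs at 59.8° with length 40.0, so M = 40.0·(cos 59.8°, sin 59.8°) = (20.121, 34.571). ∠TMH = 146.3°, so MH runs at 59.8° + (180° − 146.3°) = 93.500° from the x-axis; with |MH| = 15.6, H = M + 15.6·(cos 93.500°, sin 93.500°) = (19.168, 50.142). MH is perpendicular to HL; with |HL| = 11.3 on the right of MH, L = H + 11.3·(0.99813, 0.061049) = (30.447, 50.832). Then |TL| = |L − T| = 59.253.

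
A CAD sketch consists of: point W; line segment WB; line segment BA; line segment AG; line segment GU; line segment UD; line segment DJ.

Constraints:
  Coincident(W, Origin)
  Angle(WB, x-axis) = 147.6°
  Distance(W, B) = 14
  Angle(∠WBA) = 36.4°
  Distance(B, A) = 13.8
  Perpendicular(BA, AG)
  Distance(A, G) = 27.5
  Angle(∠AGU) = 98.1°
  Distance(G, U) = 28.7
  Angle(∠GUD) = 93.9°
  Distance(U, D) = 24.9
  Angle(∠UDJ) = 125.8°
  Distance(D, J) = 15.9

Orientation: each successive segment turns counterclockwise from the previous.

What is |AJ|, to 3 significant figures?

23.4

W is at the origin; WB runs at 147.6° with length 14.0, so B = (-11.8, 7.50). ∠WBA = 36.4° gives BA at -68.8° from the x-axis; with |BA| = 13.8, A = (-6.83, -5.36). BA is perpendicular to AG, so AG runs at 21.2°; with |AG| = 27.5, G = (18.8, 4.58). ∠AGU = 98.1° gives GU at 103° from the x-axis; with |GU| = 28.7, U = (12.3, 32.5). ∠GUD = 93.9° gives UD at -171° from the x-axis; with |UD| = 24.9, D = (-12.3, 28.6). ∠UDJ = 125.8° gives DJ at -117° from the x-axis; with |DJ| = 15.9, J = (-19.4, 14.3). Then |AJ| = |J − A| = 23.4.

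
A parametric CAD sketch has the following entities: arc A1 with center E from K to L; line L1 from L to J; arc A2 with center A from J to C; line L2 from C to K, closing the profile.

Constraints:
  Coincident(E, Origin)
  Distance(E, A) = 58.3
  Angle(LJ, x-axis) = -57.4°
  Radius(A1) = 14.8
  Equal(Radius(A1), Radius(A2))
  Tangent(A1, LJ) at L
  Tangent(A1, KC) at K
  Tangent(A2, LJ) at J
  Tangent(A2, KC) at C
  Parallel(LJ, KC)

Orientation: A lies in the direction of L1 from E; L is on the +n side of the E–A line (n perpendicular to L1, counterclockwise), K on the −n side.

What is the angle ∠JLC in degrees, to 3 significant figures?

26.9°

The slot axis is L1's direction at -57.4°, so u = (cos -57.4°, sin -57.4°) = (0.539, -0.842) and n = (−sin -57.4°, cos -57.4°) = (0.842, 0.539). E is at the origin and A lies 58.3 along u from E, so A = 58.3·u = (31.4, -49.1). Tangency of A1 to both parallel lines with radius 14.8 puts L and K at E ± 14.8·n: L = (12.5, 7.97), K = (-12.5, -7.97). Equal radii place J and C the same way about A: J = A + 14.8·n = (43.9, -41.1), C = A − 14.8·n = (18.9, -57.1). Then cos ∠JLC = LJ·LC / (|LJ||LC|), giving 26.9°.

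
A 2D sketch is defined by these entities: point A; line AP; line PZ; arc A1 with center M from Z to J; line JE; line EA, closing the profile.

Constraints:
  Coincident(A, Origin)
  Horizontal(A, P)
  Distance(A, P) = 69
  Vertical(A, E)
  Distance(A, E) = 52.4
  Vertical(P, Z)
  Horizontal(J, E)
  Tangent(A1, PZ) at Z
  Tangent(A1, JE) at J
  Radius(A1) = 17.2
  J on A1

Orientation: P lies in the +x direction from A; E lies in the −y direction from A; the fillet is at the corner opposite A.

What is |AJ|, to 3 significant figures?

73.7

A is at the origin; A and P share the same y with |AP| = 69.0 and P on the +x side, so P = (69.0, 0.00). AE is vertical with |AE| = 52.4 and E on the −y side, so E = (0.00, -52.4). The virtual corner opposite A is at (69.0, -52.4). The tangent condition forces MZ to be normal to PZ and A1 meets JE tangentially, so MJ is at right angles to JE, with radius 17.2, so the center M sits 17.2 in from both sides at M = (51.8, -35.2). That places the tangent points at Z = (69.0, -35.2) on PZ and J = (51.8, -52.4) on JE. Then |AJ| = |J − A| = 73.7.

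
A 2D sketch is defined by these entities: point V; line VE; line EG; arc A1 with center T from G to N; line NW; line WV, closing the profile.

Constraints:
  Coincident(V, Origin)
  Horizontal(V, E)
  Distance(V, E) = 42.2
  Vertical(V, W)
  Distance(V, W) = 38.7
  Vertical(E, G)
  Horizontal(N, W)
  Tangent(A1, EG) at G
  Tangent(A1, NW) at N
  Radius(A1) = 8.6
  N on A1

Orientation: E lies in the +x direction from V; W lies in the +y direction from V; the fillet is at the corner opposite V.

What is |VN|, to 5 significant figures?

51.251

V is at the origin; V and E share the same y with |VE| = 42.2 and E on the +x side, so E = (42.200, 0.0000). V and W share the same x with |VW| = 38.7 and W on the +y side, so W = (0.0000, 38.700). The virtual corner opposite V is at (42.200, 38.700). The tangent condition forces TG to be normal to EG and since A1 is tangent to NW there, TN ⟂ NW, with radius 8.6, so the center T sits 8.6 in from both sides at T = (33.600, 30.100). That places the tangent points at G = (42.200, 30.100) on EG and N = (33.600, 38.700) on NW. Then |VN| = |N − V| = 51.251.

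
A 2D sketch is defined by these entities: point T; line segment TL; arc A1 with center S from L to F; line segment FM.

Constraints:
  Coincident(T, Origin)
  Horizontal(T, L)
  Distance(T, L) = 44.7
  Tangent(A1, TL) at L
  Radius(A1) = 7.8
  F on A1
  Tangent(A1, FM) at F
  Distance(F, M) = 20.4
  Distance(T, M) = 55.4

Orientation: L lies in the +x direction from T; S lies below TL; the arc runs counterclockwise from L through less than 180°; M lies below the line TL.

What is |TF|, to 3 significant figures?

39.4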